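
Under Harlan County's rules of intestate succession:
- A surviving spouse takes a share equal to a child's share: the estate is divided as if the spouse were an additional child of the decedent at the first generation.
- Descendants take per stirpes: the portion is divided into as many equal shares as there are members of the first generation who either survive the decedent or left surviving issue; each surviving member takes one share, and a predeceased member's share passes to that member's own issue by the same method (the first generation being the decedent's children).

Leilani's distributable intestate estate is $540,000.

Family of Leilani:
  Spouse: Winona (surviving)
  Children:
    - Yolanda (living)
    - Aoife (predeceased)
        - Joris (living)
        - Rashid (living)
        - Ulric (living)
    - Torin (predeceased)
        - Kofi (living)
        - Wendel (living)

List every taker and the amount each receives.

The spouse counts as an additional share at the children's level, so there are 4 primary shares of $135,000. Winona takes one such share ($135,000).
The children's combined portion ($405,000) is divided into 3 shares of $135,000: Yolanda takes $135,000; Aoife's $135,000 share passes to Aoife's issue; Torin's $135,000 share passes to Torin's issue.
Aoife's share ($135,000) is divided into 3 shares of $45,000: Joris, Rashid, and Ulric each take $45,000.
Torin's share ($135,000) is divided into 2 shares of $67,500: Kofi and Wendel each take $67,500.

Winona: $135,000; Yolanda: $135,000; Joris: $45,000; Rashid: $45,000; Ulric: $45,000; Kofi: $67,500; Wendel: $67,500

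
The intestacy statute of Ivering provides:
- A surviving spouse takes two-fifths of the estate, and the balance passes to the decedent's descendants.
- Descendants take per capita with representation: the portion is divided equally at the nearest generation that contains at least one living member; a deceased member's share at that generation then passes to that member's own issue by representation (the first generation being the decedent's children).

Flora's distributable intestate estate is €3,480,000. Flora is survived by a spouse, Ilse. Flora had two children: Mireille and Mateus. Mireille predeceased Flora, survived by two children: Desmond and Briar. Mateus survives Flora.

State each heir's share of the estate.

Ilse takes two-fifths of €3,480,000 = €1,392,000. The remaining €2,088,000 passes to the descendants.
The descendants' portion (€2,088,000) is divided into 2 shares of €1,044,000: Mateus takes €1,044,000; Mireille's €1,044,000 share passes to Mireille's issue.
Mireille's share (€1,044,000) is divided into 2 shares of €522,000: Desmond and Briar each take €522,000.

Ilse: €1,392,000; Desmond: €522,000; Briar: €522,000; Mateus: €1,044,000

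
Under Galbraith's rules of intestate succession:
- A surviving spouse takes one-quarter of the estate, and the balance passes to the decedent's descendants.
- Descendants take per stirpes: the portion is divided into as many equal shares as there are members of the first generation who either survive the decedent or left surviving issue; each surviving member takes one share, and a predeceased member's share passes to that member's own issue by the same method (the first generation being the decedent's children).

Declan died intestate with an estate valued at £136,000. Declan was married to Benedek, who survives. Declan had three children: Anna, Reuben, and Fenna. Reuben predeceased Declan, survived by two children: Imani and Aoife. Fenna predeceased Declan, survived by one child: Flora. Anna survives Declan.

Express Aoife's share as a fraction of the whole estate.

Benedek takes one-quarter of £136,000 = £34,000. The remaining £102,000 passes to the descendants.
The descendants' portion (£102,000) is divided into 3 shares of £34,000: Anna takes £34,000; Reuben's £34,000 share passes to Reuben's issue; Fenna's £34,000 share passes to Fenna's issue.
Reuben's share (£34,000) is divided into 2 shares of £17,000: Imani and Aoife each take £17,000.
Fenna's share (£34,000) passes entirely to Flora.

Aoife receives 1/8 of the estate.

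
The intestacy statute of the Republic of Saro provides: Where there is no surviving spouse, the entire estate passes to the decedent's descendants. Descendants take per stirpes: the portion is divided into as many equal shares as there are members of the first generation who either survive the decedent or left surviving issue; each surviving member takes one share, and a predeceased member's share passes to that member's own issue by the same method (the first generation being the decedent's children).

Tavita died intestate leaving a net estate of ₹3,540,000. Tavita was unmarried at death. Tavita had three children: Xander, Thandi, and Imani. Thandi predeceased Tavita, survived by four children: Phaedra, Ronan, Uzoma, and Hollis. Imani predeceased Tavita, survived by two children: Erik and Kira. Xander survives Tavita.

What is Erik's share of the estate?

Erik receives ₹590,000.

The entire ₹3,540,000 passes to the descendants.
That amount (₹3,540,000) is divided into 3 shares of ₹1,180,000: Xander takes ₹1,180,000; Thandi's ₹1,180,000 share passes to Thandi's issue; Imani's ₹1,180,000 share passes to Imani's issue.
Thandi's share (₹1,180,000) is divided into 4 shares of ₹295,000: Phaedra, Ronan, Uzoma, and Hollis each take ₹295,000.
Imani's share (₹1,180,000) is divided into 2 shares of ₹590,000: Erik and Kira each take ₹590,000.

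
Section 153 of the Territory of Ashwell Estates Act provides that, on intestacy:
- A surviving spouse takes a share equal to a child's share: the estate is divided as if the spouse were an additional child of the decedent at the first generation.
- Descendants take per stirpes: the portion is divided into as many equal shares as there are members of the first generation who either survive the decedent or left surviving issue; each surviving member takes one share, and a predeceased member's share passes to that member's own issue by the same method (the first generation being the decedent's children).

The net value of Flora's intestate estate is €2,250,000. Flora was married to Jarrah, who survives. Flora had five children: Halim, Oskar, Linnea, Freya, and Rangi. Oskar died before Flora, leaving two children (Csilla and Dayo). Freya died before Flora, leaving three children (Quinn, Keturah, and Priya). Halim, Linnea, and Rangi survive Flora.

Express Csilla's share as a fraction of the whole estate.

The spouse counts as an additional share at the children's level, so there are 6 primary shares of €375,000. Jarrah takes one such share (€375,000).
The children's combined portion (€1,875,000) is divided into 5 shares of €375,000: Halim, Linnea, and Rangi each take €375,000; Oskar's €375,000 share passes to Oskar's issue; Freya's €375,000 share passes to Freya's issue.
Oskar's share (€375,000) is divided into 2 shares of €187,500: Csilla and Dayo each take €187,500.
Freya's share (€375,000) is divided into 3 shares of €125,000: Quinn, Keturah, and Priya each take €125,000.

Csilla receives 1/12 of the estate.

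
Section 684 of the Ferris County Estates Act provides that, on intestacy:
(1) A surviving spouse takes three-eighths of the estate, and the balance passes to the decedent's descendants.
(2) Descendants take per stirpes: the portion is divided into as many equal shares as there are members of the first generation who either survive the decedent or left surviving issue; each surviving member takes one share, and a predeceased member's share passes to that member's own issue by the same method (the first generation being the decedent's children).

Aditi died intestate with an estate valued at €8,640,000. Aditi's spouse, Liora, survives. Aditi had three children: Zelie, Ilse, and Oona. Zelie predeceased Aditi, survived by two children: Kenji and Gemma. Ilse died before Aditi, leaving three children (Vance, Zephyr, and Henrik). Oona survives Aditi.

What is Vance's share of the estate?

Liora takes three-eighths of €8,640,000 = €3,240,000. The remaining €5,400,000 passes to the descendants.
The descendants' portion (€5,400,000) is divided into 3 shares of €1,800,000: Oona takes €1,800,000; Zelie's €1,800,000 share passes to Zelie's issue; Ilse's €1,800,000 share passes to Ilse's issue.
Zelie's share (€1,800,000) is divided into 2 shares of €900,000: Kenji and Gemma each take €900,000.
Ilse's share (€1,800,000) is divided into 3 shares of €600,000: Vance, Zephyr, and Henrik each take €600,000.

Vance receives €600,000.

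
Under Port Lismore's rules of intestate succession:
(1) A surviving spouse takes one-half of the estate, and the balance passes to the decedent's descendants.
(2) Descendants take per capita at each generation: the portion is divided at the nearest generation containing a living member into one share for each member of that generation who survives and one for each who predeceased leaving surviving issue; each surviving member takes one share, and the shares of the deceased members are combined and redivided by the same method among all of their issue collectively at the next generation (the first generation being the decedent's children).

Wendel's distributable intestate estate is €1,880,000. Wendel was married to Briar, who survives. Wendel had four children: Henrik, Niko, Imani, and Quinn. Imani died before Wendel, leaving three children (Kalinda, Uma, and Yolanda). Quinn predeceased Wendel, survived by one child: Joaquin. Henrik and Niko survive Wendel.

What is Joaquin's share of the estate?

Briar takes one-half of €1,880,000 = €940,000. The remaining €940,000 passes to the descendants.
The descendants' portion (€940,000) is divided at the children's generation into 4 shares of €235,000. Henrik and Niko each take €235,000. The 2 shares of the deceased (Imani and Quinn) are combined into a pool of €470,000.
That pool (€470,000) is divided at the grandchildren's generation equally among Kalinda, Uma, Yolanda, and Joaquin: €117,500 each.

Joaquin receives €117,500.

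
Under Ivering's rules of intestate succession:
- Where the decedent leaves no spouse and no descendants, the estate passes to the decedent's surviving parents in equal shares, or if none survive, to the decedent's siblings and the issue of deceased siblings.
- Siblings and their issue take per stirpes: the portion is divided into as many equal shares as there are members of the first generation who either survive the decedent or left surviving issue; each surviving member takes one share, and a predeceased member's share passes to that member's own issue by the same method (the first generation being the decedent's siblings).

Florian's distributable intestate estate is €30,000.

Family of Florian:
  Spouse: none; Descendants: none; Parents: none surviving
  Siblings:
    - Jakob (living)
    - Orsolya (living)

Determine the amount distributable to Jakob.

Jakob receives €15,000.

The entire €30,000 passes to the siblings and their issue.
That amount (€30,000) is divided into 2 shares of €15,000: Jakob and Orsolya each take €15,000.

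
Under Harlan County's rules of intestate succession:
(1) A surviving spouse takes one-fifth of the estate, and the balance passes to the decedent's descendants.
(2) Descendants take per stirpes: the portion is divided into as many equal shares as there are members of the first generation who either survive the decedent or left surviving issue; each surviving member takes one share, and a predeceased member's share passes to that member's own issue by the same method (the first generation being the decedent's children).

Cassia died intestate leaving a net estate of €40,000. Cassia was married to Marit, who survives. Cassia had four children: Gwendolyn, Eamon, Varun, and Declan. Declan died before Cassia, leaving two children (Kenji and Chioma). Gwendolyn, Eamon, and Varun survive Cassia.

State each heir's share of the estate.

Marit: €8,000; Gwendolyn: €8,000; Eamon: €8,000; Varun: €8,000; Kenji: €4,000; Chioma: €4,000

Marit takes one-fifth of €40,000 = €8,000. The remaining €32,000 passes to the descendants.
The descendants' portion (€32,000) is divided into 4 shares of €8,000: Gwendolyn, Eamon, and Varun each take €8,000; Declan's €8,000 share passes to Declan's issue.
Declan's share (€8,000) is divided into 2 shares of €4,000: Kenji and Chioma each take €4,000.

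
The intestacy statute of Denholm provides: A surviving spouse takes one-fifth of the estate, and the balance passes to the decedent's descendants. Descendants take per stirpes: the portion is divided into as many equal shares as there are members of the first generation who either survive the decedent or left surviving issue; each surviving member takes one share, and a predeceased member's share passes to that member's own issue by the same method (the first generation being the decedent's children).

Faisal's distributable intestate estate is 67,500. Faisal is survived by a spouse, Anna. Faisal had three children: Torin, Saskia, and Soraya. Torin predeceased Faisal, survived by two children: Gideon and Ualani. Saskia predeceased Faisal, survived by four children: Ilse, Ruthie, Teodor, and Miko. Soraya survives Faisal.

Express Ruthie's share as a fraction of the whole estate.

Anna takes one-fifth of 67,500 = 13,500. The remaining 54,000 passes to the descendants.
The descendants' portion (54,000) is divided into 3 shares of 18,000: Soraya takes 18,000; Torin's 18,000 share passes to Torin's issue; Saskia's 18,000 share passes to Saskia's issue.
Torin's share (18,000) is divided into 2 shares of 9,000: Gideon and Ualani each take 9,000.
Saskia's share (18,000) is divided into 4 shares of 4,500: Ilse, Ruthie, Teodor, and Miko each take 4,500.

Ruthie receives 1/15 of the estate.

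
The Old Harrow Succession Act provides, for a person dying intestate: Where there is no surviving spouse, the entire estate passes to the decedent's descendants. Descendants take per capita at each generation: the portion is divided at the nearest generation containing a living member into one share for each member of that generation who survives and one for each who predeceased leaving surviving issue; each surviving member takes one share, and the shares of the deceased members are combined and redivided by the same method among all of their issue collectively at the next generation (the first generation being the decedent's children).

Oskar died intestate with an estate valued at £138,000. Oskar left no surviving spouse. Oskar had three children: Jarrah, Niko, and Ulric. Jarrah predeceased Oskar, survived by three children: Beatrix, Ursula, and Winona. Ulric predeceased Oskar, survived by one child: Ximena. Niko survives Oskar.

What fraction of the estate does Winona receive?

Winona receives 1/6 of the estate.

The entire £138,000 passes to the descendants.
That amount (£138,000) is divided at the children's generation into 3 shares of £46,000. Niko takes £46,000. The 2 shares of the deceased (Jarrah and Ulric) are combined into a pool of £92,000.
That pool (£92,000) is divided at the grandchildren's generation equally among Beatrix, Ursula, Winona, and Ximena: £23,000 each.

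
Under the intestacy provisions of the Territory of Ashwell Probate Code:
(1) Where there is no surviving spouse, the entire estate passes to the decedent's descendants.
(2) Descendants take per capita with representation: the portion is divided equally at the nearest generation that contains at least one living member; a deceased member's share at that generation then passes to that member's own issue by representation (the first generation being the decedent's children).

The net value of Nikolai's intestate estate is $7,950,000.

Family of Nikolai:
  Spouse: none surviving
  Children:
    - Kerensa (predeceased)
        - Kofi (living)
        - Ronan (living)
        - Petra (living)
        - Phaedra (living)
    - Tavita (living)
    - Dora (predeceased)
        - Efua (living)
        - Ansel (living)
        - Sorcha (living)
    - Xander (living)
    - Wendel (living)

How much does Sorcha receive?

Sorcha receives $530,000.

The entire $7,950,000 passes to the descendants.
That amount ($7,950,000) is divided into 5 shares of $1,590,000: Tavita, Xander, and Wendel each take $1,590,000; Kerensa's $1,590,000 share passes to Kerensa's issue; Dora's $1,590,000 share passes to Dora's issue.
Kerensa's share ($1,590,000) is divided into 4 shares of $397,500: Kofi, Ronan, Petra, and Phaedra each take $397,500.
Dora's share ($1,590,000) is divided into 3 shares of $530,000: Efua, Ansel, and Sorcha each take $530,000.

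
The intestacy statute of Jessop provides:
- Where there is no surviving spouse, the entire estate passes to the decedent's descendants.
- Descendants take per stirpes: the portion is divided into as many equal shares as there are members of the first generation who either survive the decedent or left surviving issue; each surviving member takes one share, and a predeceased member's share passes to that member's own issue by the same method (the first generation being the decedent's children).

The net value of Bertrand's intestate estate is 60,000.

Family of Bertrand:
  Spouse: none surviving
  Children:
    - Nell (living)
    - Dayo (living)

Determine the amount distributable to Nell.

Nell receives 30,000.

The entire 60,000 passes to the descendants.
That amount (60,000) is divided into 2 shares of 30,000: Nell and Dayo each take 30,000.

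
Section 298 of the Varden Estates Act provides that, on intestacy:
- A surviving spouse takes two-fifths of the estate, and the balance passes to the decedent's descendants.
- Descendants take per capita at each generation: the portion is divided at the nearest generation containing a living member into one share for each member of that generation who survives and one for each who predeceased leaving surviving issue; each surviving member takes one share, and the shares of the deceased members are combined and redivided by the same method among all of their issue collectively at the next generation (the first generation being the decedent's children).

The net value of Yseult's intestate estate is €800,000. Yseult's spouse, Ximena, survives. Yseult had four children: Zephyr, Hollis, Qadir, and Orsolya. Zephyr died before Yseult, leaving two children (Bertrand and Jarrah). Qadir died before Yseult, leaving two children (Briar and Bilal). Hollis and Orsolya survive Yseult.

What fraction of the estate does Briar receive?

Briar receives 3/40 of the estate.

Ximena takes two-fifths of €800,000 = €320,000. The remaining €480,000 passes to the descendants.
The descendants' portion (€480,000) is divided at the children's generation into 4 shares of €120,000. Hollis and Orsolya each take €120,000. The 2 shares of the deceased (Zephyr and Qadir) are combined into a pool of €240,000.
That pool (€240,000) is divided at the grandchildren's generation equally among Bertrand, Jarrah, Briar, and Bilal: €60,000 each.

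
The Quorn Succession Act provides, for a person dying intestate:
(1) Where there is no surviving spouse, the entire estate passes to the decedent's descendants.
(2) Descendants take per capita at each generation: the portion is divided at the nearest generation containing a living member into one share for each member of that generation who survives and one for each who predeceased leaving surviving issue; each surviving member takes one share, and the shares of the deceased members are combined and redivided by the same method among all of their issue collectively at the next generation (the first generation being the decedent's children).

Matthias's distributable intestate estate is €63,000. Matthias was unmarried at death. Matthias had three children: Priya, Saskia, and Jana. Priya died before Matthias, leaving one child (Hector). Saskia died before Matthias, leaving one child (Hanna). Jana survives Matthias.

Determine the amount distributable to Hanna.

Hanna receives €21,000.

The entire €63,000 passes to the descendants.
That amount (€63,000) is divided at the children's generation into 3 shares of €21,000. Jana takes €21,000. The 2 shares of the deceased (Priya and Saskia) are combined into a pool of €42,000.
That pool (€42,000) is divided at the grandchildren's generation equally among Hector and Hanna: €21,000 each.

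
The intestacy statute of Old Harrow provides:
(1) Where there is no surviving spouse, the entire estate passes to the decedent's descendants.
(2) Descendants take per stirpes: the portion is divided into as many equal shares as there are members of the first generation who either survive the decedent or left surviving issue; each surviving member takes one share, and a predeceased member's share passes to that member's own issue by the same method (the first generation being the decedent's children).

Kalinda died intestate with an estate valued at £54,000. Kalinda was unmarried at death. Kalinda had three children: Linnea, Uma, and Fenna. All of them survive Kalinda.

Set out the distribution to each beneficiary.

Linnea: £18,000; Uma: £18,000; Fenna: £18,000

The entire £54,000 passes to the descendants.
That amount (£54,000) is divided into 3 shares of £18,000: Linnea, Uma, and Fenna each take £18,000.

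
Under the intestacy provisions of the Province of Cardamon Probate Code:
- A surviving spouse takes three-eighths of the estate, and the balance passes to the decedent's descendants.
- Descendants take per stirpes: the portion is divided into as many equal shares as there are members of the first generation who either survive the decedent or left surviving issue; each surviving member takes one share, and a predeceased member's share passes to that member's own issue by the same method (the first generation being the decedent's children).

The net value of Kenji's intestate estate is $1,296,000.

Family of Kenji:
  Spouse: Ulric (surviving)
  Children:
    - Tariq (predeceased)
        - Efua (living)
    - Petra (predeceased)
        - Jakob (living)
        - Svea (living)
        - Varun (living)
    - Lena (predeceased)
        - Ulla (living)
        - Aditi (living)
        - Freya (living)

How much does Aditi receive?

Ulric takes three-eighths of $1,296,000 = $486,000. The remaining $810,000 passes to the descendants.
The descendants' portion ($810,000) is divided into 3 shares of $270,000: Tariq's $270,000 share passes to Tariq's issue; Petra's $270,000 share passes to Petra's issue; Lena's $270,000 share passes to Lena's issue.
Tariq's share ($270,000) passes entirely to Efua.
Petra's share ($270,000) is divided into 3 shares of $90,000: Jakob, Svea, and Varun each take $90,000.
Lena's share ($270,000) is divided into 3 shares of $90,000: Ulla, Aditi, and Freya each take $90,000.

Aditi receives $90,000.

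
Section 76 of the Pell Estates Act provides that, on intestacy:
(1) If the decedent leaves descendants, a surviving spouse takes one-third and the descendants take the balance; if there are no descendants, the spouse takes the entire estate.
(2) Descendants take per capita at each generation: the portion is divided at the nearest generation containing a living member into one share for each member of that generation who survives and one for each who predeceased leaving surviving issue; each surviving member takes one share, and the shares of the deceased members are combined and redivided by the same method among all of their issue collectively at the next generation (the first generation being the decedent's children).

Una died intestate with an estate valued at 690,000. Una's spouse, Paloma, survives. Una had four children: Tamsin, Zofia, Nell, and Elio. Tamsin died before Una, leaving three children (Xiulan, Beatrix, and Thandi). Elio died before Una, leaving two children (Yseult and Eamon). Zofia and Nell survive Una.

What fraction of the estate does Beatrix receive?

Beatrix receives 1/15 of the estate.

Paloma takes one-third of 690,000 = 230,000. The remaining 460,000 passes to the descendants.
The descendants' portion (460,000) is divided at the children's generation into 4 shares of 115,000. Zofia and Nell each take 115,000. The 2 shares of the deceased (Tamsin and Elio) are combined into a pool of 230,000.
That pool (230,000) is divided at the grandchildren's generation equally among Xiulan, Beatrix, Thandi, Yseult, and Eamon: 46,000 each.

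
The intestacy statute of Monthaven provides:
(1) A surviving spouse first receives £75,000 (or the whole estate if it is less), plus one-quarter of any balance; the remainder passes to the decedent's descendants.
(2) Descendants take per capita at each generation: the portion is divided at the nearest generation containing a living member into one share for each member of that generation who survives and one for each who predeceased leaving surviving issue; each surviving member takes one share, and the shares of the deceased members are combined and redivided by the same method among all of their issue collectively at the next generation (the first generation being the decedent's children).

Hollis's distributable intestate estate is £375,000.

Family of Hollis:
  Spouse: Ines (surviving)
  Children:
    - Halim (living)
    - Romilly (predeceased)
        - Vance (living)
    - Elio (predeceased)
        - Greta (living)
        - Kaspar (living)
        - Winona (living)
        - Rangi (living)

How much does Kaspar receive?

Ines first takes £75,000, leaving a balance of £300,000. Ines then takes one-quarter of the balance (£75,000), for a total of £150,000. The remaining £225,000 passes to the descendants.
The descendants' portion (£225,000) is divided at the children's generation into 3 shares of £75,000. Halim takes £75,000. The 2 shares of the deceased (Romilly and Elio) are combined into a pool of £150,000.
That pool (£150,000) is divided at the grandchildren's generation equally among Vance, Greta, Kaspar, Winona, and Rangi: £30,000 each.

Kaspar receives £30,000.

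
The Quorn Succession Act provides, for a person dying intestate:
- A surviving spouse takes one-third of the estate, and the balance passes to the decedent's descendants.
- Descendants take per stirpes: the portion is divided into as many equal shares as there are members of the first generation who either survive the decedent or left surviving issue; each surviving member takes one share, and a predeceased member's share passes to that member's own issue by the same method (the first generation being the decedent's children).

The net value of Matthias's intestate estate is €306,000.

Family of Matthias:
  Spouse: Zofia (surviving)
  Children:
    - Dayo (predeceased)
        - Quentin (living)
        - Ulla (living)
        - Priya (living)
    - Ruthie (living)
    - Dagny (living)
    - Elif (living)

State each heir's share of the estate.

Zofia: €102,000; Quentin: €17,000; Ulla: €17,000; Priya: €17,000; Ruthie: €51,000; Dagny: €51,000; Elif: €51,000

Zofia takes one-third of €306,000 = €102,000. The remaining €204,000 passes to the descendants.
The descendants' portion (€204,000) is divided into 4 shares of €51,000: Ruthie, Dagny, and Elif each take €51,000; Dayo's €51,000 share passes to Dayo's issue.
Dayo's share (€51,000) is divided into 3 shares of €17,000: Quentin, Ulla, and Priya each take €17,000.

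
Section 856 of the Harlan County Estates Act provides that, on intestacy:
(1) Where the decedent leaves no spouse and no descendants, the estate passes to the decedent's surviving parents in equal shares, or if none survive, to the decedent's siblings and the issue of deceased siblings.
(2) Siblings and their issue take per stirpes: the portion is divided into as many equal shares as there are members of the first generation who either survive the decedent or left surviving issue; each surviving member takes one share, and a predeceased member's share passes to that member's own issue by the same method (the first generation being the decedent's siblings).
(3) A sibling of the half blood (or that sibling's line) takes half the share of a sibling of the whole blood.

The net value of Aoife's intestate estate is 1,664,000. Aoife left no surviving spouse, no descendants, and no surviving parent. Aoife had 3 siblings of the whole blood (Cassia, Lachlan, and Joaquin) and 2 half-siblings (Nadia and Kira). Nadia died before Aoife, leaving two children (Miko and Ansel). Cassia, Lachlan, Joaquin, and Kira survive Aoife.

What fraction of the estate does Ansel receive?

The entire 1,664,000 passes to the siblings and their issue.
Counting each half-blood sibling's line as half a unit, there are 4 units in 1,664,000, so one unit is 416,000. Whole-blood lines (Cassia, Lachlan, and Joaquin) take 416,000 each; half-blood lines (Nadia and Kira) take 208,000 each.
Nadia's share (208,000) is divided into 2 shares of 104,000: Miko and Ansel each take 104,000.

Ansel receives 1/16 of the estate.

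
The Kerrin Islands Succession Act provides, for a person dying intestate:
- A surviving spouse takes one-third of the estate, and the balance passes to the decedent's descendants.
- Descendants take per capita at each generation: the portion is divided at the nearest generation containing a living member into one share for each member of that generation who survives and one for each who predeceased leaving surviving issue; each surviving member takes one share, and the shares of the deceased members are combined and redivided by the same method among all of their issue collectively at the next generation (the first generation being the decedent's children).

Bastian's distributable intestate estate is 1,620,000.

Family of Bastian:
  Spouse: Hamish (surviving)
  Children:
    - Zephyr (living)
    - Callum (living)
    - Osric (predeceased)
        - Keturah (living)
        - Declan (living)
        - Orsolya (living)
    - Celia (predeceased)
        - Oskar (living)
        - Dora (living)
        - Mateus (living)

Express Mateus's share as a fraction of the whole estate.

Hamish takes one-third of 1,620,000 = 540,000. The remaining 1,080,000 passes to the descendants.
The descendants' portion (1,080,000) is divided at the children's generation into 4 shares of 270,000. Zephyr and Callum each take 270,000. The 2 shares of the deceased (Osric and Celia) are combined into a pool of 540,000.
That pool (540,000) is divided at the grandchildren's generation equally among Keturah, Declan, Orsolya, Oskar, Dora, and Mateus: 90,000 each.

Mateus receives 1/18 of the estate.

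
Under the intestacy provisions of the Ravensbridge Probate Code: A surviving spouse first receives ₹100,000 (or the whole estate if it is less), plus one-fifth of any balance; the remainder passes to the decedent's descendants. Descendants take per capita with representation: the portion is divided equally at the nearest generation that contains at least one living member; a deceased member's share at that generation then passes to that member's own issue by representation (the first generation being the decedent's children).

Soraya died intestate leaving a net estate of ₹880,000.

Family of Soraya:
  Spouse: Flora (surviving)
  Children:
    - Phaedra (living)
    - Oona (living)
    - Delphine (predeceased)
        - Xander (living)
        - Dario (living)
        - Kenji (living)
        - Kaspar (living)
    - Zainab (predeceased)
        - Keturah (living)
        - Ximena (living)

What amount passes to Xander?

Xander receives ₹39,000.

Flora first takes ₹100,000, leaving a balance of ₹780,000. Flora then takes one-fifth of the balance (₹156,000), for a total of ₹256,000. The remaining ₹624,000 passes to the descendants.
The descendants' portion (₹624,000) is divided into 4 shares of ₹156,000: Phaedra and Oona each take ₹156,000; Delphine's ₹156,000 share passes to Delphine's issue; Zainab's ₹156,000 share passes to Zainab's issue.
Delphine's share (₹156,000) is divided into 4 shares of ₹39,000: Xander, Dario, Kenji, and Kaspar each take ₹39,000.
Zainab's share (₹156,000) is divided into 2 shares of ₹78,000: Keturah and Ximena each take ₹78,000.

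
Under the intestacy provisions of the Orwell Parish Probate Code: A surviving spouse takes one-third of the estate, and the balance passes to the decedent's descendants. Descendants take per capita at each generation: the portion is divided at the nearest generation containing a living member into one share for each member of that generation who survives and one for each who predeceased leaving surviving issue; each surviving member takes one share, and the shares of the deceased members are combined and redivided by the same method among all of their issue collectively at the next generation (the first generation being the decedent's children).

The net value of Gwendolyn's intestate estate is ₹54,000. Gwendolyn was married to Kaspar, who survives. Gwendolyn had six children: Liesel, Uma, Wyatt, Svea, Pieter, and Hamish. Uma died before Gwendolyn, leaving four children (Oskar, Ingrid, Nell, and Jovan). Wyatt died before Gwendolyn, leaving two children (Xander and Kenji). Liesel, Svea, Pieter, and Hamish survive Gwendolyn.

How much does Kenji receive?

Kenji receives ₹2,000.

Kaspar takes one-third of ₹54,000 = ₹18,000. The remaining ₹36,000 passes to the descendants.
The descendants' portion (₹36,000) is divided at the children's generation into 6 shares of ₹6,000. Liesel, Svea, Pieter, and Hamish each take ₹6,000. The 2 shares of the deceased (Uma and Wyatt) are combined into a pool of ₹12,000.
That pool (₹12,000) is divided at the grandchildren's generation equally among Oskar, Ingrid, Nell, Jovan, Xander, and Kenji: ₹2,000 each.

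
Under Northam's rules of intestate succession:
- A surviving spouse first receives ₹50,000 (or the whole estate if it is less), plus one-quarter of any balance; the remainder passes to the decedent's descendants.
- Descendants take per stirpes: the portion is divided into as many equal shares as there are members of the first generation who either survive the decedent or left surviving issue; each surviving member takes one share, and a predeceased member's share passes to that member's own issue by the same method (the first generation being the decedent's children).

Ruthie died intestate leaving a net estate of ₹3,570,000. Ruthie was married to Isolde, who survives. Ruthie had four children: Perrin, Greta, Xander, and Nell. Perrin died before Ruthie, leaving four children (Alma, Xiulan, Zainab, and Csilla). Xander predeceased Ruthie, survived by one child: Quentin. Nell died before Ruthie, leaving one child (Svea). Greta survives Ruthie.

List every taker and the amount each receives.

Isolde first takes ₹50,000, leaving a balance of ₹3,520,000. Isolde then takes one-quarter of the balance (₹880,000), for a total of ₹930,000. The remaining ₹2,640,000 passes to the descendants.
The descendants' portion (₹2,640,000) is divided into 4 shares of ₹660,000: Greta takes ₹660,000; Perrin's ₹660,000 share passes to Perrin's issue; Xander's ₹660,000 share passes to Xander's issue; Nell's ₹660,000 share passes to Nell's issue.
Perrin's share (₹660,000) is divided into 4 shares of ₹165,000: Alma, Xiulan, Zainab, and Csilla each take ₹165,000.
Xander's share (₹660,000) passes entirely to Quentin.
Nell's share (₹660,000) passes entirely to Svea.

Isolde: ₹930,000; Alma: ₹165,000; Xiulan: ₹165,000; Zainab: ₹165,000; Csilla: ₹165,000; Greta: ₹660,000; Quentin: ₹660,000; Svea: ₹660,000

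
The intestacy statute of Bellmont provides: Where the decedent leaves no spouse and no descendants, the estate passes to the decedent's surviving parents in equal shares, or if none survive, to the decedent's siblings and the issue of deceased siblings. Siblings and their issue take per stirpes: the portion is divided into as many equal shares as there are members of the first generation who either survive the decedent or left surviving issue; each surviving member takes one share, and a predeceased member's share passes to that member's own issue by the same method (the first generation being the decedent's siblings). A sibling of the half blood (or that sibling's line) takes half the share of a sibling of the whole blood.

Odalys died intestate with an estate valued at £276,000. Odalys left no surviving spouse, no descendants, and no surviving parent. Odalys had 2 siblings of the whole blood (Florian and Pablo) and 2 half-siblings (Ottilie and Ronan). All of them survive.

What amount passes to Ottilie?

Ottilie receives £46,000.

The entire £276,000 passes to the siblings and their issue.
Counting each half-blood sibling's line as half a unit, there are 3 units in £276,000, so one unit is £92,000. Whole-blood lines (Florian and Pablo) take £92,000 each; half-blood lines (Ottilie and Ronan) take £46,000 each.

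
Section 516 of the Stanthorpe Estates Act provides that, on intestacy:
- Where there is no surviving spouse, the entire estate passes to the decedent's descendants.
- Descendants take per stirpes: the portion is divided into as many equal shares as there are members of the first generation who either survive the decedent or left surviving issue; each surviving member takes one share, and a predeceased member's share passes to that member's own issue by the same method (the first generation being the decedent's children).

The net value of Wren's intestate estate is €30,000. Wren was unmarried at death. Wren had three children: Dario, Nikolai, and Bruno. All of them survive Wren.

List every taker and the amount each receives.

Dario: €10,000; Nikolai: €10,000; Bruno: €10,000

The entire €30,000 passes to the descendants.
That amount (€30,000) is divided into 3 shares of €10,000: Dario, Nikolai, and Bruno each take €10,000.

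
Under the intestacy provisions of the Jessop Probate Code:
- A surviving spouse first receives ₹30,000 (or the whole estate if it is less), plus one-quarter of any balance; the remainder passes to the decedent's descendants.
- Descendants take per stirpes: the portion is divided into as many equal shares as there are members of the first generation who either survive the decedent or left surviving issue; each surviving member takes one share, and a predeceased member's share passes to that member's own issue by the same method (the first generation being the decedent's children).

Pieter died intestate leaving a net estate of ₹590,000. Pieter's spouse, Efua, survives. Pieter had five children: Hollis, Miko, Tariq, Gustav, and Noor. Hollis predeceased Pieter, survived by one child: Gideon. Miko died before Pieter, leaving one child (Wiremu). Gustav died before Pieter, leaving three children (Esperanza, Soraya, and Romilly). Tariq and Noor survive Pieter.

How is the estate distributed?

Efua first takes ₹30,000, leaving a balance of ₹560,000. Efua then takes one-quarter of the balance (₹140,000), for a total of ₹170,000. The remaining ₹420,000 passes to the descendants.
The descendants' portion (₹420,000) is divided into 5 shares of ₹84,000: Tariq and Noor each take ₹84,000; Hollis's ₹84,000 share passes to Hollis's issue; Miko's ₹84,000 share passes to Miko's issue; Gustav's ₹84,000 share passes to Gustav's issue.
Hollis's share (₹84,000) passes entirely to Gideon.
Miko's share (₹84,000) passes entirely to Wiremu.
Gustav's share (₹84,000) is divided into 3 shares of ₹28,000: Esperanza, Soraya, and Romilly each take ₹28,000.

Efua: ₹170,000; Gideon: ₹84,000; Wiremu: ₹84,000; Tariq: ₹84,000; Esperanza: ₹28,000; Soraya: ₹28,000; Romilly: ₹28,000; Noor: ₹84,000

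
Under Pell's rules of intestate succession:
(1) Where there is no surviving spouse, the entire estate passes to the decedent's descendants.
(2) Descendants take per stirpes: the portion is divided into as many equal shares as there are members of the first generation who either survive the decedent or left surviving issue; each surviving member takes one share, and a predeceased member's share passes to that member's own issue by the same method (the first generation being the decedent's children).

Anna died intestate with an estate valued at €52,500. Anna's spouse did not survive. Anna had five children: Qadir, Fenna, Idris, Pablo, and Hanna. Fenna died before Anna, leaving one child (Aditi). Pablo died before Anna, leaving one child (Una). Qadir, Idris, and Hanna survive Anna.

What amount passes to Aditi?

Aditi receives €10,500.

The entire €52,500 passes to the descendants.
That amount (€52,500) is divided into 5 shares of €10,500: Qadir, Idris, and Hanna each take €10,500; Fenna's €10,500 share passes to Fenna's issue; Pablo's €10,500 share passes to Pablo's issue.
Fenna's share (€10,500) passes entirely to Aditi.
Pablo's share (€10,500) passes entirely to Una.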